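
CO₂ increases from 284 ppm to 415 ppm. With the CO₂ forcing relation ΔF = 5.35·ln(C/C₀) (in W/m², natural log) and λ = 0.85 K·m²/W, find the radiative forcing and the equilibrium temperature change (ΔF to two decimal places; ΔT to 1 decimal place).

ΔF = 2.03 W/m²; ΔT = 1.7 K

CO₂: 5.35 × ln(415/284) = 5.35 × ln(1.46127) = 5.35 × 0.37931 = 2.0293 W/m².
ΔT = λ ΔF = 0.85 × 2.03 = 1.7255 K.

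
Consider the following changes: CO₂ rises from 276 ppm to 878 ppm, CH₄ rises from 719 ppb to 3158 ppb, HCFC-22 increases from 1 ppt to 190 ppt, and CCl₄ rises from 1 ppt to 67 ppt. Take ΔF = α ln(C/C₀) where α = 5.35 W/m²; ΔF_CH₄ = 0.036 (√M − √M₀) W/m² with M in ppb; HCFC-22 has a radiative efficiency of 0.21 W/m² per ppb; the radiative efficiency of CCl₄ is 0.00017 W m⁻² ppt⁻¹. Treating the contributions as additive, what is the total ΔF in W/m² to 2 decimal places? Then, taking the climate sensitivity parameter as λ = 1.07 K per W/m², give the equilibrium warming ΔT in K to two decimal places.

ΔF = 7.30 W/m²; ΔT = 7.81 K

CO₂: 5.35 × ln(878/276) = 5.35 × ln(3.18116) = 5.35 × 1.15725 = 6.1913 W/m².
CH₄: 0.036 × (√3158 − √719) = 0.036 × (56.1961 − 26.8142) = 0.036 × 29.3819 = 1.0577 W/m².
HCFC-22: Δ = 190 − 1 = 189 ppt = 0.189 ppb; ΔF = 0.21 × 0.189 = 0.0397 W/m².
CCl₄: ΔF = 0.00017 × (67 − 1) = 0.00017 × 66 = 0.0112 W/m².
Total ΔF = 6.1913 + 1.0577 + 0.0397 + 0.0112 = 7.2999 W/m².
ΔT = λ ΔF = 1.07 × 7.30 = 7.8110 K.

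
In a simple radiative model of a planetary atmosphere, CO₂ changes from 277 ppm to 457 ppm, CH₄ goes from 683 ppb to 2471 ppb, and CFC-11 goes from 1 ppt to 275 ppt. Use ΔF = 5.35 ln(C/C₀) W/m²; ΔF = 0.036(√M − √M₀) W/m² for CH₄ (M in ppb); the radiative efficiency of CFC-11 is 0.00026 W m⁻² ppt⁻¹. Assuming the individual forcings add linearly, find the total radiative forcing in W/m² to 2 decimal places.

ΔF = 3.60 W/m²

CO₂: 5.35 × ln(457/277) = 5.35 × ln(1.64982) = 5.35 × 0.50067 = 2.6786 W/m².
CH₄: 0.036 × (√2471 − √683) = 0.036 × (49.7092 − 26.1343) = 0.036 × 23.5749 = 0.8487 W/m².
CFC-11: ΔF = 0.00026 × (275 − 1) = 0.00026 × 274 = 0.0712 W/m².
Total ΔF = 2.6786 + 0.8487 + 0.0712 = 3.5985 W/m².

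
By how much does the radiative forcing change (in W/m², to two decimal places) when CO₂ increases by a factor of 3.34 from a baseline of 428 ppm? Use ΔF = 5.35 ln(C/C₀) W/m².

ΔF = 6.45 W/m²

ΔF = 5.35 × ln(3.34) = 5.35 × 1.20597 = 6.4519 W/m².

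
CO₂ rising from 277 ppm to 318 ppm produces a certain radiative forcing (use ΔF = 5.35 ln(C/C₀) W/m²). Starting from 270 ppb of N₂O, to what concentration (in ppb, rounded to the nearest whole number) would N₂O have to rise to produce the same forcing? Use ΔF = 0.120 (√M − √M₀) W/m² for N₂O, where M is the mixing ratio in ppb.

M ≈ 510 ppb

CO₂ forcing: 5.35 × ln(318/277) = 5.35 × 0.138034 = 0.73848 W/m².
Set 0.120(√M − √270) = 0.73848: √M = 0.73848/0.120 + √270 = 6.1540 + 16.4317 = 22.5857.
M = (22.5857)² = 510.11 ppb.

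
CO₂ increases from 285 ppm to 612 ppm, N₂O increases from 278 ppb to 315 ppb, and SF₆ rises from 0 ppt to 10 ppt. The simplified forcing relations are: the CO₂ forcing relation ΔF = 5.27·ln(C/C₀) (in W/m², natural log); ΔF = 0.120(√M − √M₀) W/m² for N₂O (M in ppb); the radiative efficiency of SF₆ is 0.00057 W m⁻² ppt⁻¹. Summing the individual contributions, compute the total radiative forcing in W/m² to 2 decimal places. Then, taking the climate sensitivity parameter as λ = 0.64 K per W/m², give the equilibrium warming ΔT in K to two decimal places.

ΔF = 4.16 W/m²; ΔT = 2.66 K

CO₂: 5.27 × ln(612/285) = 5.27 × ln(2.14737) = 5.27 × 0.76424 = 4.0275 W/m².
N₂O: 0.120 × (√315 − √278) = 0.120 × (17.7482 − 16.6733) = 0.120 × 1.0749 = 0.1290 W/m².
SF₆: ΔF = 0.00057 × (10 − 0) = 0.00057 × 10 = 0.0057 W/m².
Total ΔF = 4.0275 + 0.1290 + 0.0057 = 4.1622 W/m².
ΔT = λ ΔF = 0.64 × 4.16 = 2.6624 K.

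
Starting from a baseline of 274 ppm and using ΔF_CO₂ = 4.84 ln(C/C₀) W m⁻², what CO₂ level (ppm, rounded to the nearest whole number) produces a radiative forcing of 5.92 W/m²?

C ≈ 931 ppm

Set 4.84 ln(C/274) = 5.92, so ln(C/274) = 5.92/4.84 = 1.22314.
Then C/274 = e^1.22314 = 3.39784, giving C = 274 × 3.39784 = 931.01 ppm.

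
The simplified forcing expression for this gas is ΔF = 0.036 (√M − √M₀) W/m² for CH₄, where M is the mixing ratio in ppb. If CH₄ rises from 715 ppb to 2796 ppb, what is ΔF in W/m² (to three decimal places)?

CH₄: 0.036 × (√2796 − √715) = 0.036 × (52.8772 − 26.7395) = 0.036 × 26.1377 = 0.9410 W/m².

ΔF = 0.941 W/m²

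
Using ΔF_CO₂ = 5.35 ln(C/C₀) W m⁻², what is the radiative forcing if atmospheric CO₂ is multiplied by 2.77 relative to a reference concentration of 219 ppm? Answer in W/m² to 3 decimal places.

ΔF = 5.451 W/m²

Because the forcing depends only on the ratio C/C₀, the initial concentration does not enter.
ΔF = 5.35 × ln(2.77) = 5.35 × 1.01885 = 5.4508 W/m².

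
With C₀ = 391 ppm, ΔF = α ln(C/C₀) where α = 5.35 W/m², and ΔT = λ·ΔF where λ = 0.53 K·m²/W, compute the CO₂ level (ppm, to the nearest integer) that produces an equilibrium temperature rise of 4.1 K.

Required forcing: ΔF = ΔT/λ = 4.1/0.53 = 7.7358 W/m².
Then ln(C/391) = ΔF/5.35 = 7.7358/5.35 = 1.44594.
So C = 391 × e^1.44594 = 391 × 4.24584 = 1660.12 ppm.

C ≈ 1660 ppm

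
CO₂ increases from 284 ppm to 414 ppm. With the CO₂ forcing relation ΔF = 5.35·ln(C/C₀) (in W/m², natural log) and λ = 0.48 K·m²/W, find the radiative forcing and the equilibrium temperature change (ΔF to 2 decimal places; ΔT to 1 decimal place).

CO₂: 5.35 × ln(414/284) = 5.35 × ln(1.45775) = 5.35 × 0.37689 = 2.0164 W/m².
ΔT = λ ΔF = 0.48 × 2.02 = 0.9696 K.

ΔF = 2.02 W/m²; ΔT = 1.0 K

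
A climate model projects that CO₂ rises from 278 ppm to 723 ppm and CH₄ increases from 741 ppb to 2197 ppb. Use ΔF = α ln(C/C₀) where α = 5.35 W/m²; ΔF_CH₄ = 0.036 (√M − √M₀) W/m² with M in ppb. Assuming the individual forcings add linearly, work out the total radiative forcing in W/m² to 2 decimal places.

ΔF = 5.82 W/m²

CO₂: 5.35 × ln(723/278) = 5.35 × ln(2.60072) = 5.35 × 0.95579 = 5.1135 W/m².
CH₄: 0.036 × (√2197 − √741) = 0.036 × (46.8722 − 27.2213) = 0.036 × 19.6509 = 0.7074 W/m².
Total ΔF = 5.1135 + 0.7074 = 5.8209 W/m².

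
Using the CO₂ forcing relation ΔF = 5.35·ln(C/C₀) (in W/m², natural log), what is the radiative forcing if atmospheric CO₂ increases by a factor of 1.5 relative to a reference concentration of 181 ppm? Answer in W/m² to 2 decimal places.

ΔF = 2.17 W/m²

ΔF = 5.35 × ln(1.5) = 5.35 × 0.40547 = 2.1693 W/m².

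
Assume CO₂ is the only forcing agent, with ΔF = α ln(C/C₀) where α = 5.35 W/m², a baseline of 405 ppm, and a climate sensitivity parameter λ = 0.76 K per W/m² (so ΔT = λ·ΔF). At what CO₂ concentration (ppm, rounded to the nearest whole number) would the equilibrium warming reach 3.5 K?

C ≈ 958 ppm

Required forcing: ΔF = ΔT/λ = 3.5/0.76 = 4.6053 W/m².
Then ln(C/405) = ΔF/5.35 = 4.6053/5.35 = 0.86080.
So C = 405 × e^0.86080 = 405 × 2.36505 = 957.85 ppm.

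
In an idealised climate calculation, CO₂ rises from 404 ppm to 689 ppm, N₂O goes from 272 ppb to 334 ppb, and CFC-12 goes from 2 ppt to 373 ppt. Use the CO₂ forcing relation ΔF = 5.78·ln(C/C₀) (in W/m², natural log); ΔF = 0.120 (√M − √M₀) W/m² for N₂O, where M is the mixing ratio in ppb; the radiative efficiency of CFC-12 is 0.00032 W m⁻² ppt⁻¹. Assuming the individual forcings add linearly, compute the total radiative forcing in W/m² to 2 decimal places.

ΔF = 3.42 W/m²

CO₂: 5.78 × ln(689/404) = 5.78 × ln(1.70545) = 5.78 × 0.53383 = 3.0855 W/m².
N₂O: 0.120 × (√334 − √272) = 0.120 × (18.2757 − 16.4924) = 0.120 × 1.7833 = 0.2140 W/m².
CFC-12: ΔF = 0.00032 × (373 − 2) = 0.00032 × 371 = 0.1187 W/m².
Total ΔF = 3.0855 + 0.2140 + 0.1187 = 3.4182 W/m².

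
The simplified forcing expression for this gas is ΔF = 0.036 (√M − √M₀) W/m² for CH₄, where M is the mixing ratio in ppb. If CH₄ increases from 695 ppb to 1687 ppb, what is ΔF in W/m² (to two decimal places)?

CH₄: 0.036 × (√1687 − √695) = 0.036 × (41.0731 − 26.3629) = 0.036 × 14.7102 = 0.5296 W/m².

ΔF = 0.53 W/m²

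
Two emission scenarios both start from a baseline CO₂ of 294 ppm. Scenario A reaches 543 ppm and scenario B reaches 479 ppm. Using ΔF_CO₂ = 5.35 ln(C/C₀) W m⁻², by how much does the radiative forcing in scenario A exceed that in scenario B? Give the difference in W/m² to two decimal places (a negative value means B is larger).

ΔF_A − ΔF_B = 0.67 W/m²

ΔF_A = 5.35 ln(543/294) = 5.35 × 0.61353 = 3.2824 W/m².
ΔF_B = 5.35 ln(479/294) = 5.35 × 0.48812 = 2.6114 W/m².
Difference: 3.2824 − 2.6114 = 0.6710 W/m².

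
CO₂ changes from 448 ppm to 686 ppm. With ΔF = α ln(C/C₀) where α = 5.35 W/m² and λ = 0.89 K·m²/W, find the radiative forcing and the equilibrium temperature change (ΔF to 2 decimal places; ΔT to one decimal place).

CO₂: 5.35 × ln(686/448) = 5.35 × ln(1.53125) = 5.35 × 0.42608 = 2.2795 W/m².
ΔT = λ ΔF = 0.89 × 2.28 = 2.0292 K.

ΔF = 2.28 W/m²; ΔT = 2.0 K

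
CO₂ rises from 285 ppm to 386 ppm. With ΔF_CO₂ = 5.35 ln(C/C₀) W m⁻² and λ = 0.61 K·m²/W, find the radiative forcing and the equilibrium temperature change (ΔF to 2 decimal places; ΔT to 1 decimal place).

ΔF = 1.62 W/m²; ΔT = 1.0 K

CO₂: 5.35 × ln(386/285) = 5.35 × ln(1.35439) = 5.35 × 0.30335 = 1.6229 W/m².
ΔT = λ ΔF = 0.61 × 1.62 = 0.9882 K.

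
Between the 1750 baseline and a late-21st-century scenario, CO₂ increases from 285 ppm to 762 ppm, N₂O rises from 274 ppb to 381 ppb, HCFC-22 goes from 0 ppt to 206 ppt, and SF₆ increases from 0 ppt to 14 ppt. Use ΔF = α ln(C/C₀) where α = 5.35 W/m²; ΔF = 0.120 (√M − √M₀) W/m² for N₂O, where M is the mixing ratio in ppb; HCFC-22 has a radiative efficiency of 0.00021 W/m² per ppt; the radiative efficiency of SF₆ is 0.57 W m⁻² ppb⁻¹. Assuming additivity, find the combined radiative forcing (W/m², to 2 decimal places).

CO₂: 5.35 × ln(762/285) = 5.35 × ln(2.67368) = 5.35 × 0.98346 = 5.2615 W/m².
N₂O: 0.120 × (√381 − √274) = 0.120 × (19.5192 − 16.5529) = 0.120 × 2.9663 = 0.3560 W/m².
HCFC-22: ΔF = 0.00021 × (206 − 0) = 0.00021 × 206 = 0.0433 W/m².
SF₆: Δ = 14 − 0 = 14 ppt = 0.014 ppb; ΔF = 0.57 × 0.014 = 0.0080 W/m².
Total ΔF = 5.2615 + 0.3560 + 0.0433 + 0.0080 = 5.6688 W/m².

ΔF = 5.67 W/m²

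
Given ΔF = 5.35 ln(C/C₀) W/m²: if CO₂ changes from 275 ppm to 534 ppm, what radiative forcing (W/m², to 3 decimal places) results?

ΔF = 3.550 W/m²

CO₂: 5.35 × ln(534/275) = 5.35 × ln(1.94182) = 5.35 × 0.66363 = 3.5504 W/m².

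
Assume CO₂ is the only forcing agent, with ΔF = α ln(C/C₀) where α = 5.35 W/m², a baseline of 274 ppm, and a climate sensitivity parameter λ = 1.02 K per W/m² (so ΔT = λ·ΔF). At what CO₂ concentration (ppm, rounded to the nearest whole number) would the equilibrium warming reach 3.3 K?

C ≈ 502 ppm

Required forcing: ΔF = ΔT/λ = 3.3/1.02 = 3.2353 W/m².
Then ln(C/274) = ΔF/5.35 = 3.2353/5.35 = 0.60473.
So C = 274 × e^0.60473 = 274 × 1.83076 = 501.63 ppm.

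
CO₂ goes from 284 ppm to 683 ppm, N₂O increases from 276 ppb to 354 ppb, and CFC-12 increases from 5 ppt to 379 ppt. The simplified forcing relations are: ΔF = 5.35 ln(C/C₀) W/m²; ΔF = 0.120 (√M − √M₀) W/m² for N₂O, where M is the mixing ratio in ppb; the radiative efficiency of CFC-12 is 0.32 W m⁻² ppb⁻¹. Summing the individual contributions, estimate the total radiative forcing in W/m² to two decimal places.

ΔF = 5.08 W/m²

CO₂: 5.35 × ln(683/284) = 5.35 × ln(2.40493) = 5.35 × 0.87752 = 4.6947 W/m².
N₂O: 0.120 × (√354 − √276) = 0.120 × (18.8149 − 16.6132) = 0.120 × 2.2017 = 0.2642 W/m².
CFC-12: Δ = 379 − 5 = 374 ppt = 0.374 ppb; ΔF = 0.32 × 0.374 = 0.1197 W/m².
Total ΔF = 4.6947 + 0.2642 + 0.1197 = 5.0786 W/m².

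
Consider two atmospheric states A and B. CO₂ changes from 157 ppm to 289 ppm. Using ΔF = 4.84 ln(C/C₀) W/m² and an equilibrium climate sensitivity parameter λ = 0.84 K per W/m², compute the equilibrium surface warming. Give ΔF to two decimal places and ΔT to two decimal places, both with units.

CO₂: 4.84 × ln(289/157) = 4.84 × ln(1.84076) = 4.84 × 0.61018 = 2.9533 W/m².
ΔT = λ ΔF = 0.84 × 2.95 = 2.4780 K.

ΔF = 2.95 W/m²; ΔT = 2.48 K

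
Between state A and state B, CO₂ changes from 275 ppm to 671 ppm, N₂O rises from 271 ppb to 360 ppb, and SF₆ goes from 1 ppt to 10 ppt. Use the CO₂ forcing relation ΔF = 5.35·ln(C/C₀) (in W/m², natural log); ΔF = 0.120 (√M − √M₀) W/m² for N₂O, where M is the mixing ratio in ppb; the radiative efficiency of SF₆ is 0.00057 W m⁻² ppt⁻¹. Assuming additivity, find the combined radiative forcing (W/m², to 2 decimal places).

CO₂: 5.35 × ln(671/275) = 5.35 × ln(2.44000) = 5.35 × 0.89200 = 4.7722 W/m².
N₂O: 0.120 × (√360 − √271) = 0.120 × (18.9737 − 16.4621) = 0.120 × 2.5116 = 0.3014 W/m².
SF₆: ΔF = 0.00057 × (10 − 1) = 0.00057 × 9 = 0.0051 W/m².
Total ΔF = 4.7722 + 0.3014 + 0.0051 = 5.0787 W/m².

ΔF = 5.08 W/m²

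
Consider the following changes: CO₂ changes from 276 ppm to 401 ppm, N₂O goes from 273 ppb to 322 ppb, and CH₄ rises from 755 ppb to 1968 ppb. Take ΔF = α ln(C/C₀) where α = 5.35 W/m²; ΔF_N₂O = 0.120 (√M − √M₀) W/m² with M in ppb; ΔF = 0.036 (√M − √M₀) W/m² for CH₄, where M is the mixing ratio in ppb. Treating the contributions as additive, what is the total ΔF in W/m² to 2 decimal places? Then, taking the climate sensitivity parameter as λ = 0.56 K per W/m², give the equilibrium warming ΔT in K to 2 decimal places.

CO₂: 5.35 × ln(401/276) = 5.35 × ln(1.45290) = 5.35 × 0.37356 = 1.9985 W/m².
N₂O: 0.120 × (√322 − √273) = 0.120 × (17.9444 − 16.5227) = 0.120 × 1.4217 = 0.1706 W/m².
CH₄: 0.036 × (√1968 − √755) = 0.036 × (44.3621 − 27.4773) = 0.036 × 16.8848 = 0.6079 W/m².
Total ΔF = 1.9985 + 0.1706 + 0.6079 = 2.7770 W/m².
ΔT = λ ΔF = 0.56 × 2.78 = 1.5568 K.

ΔF = 2.78 W/m²; ΔT = 1.56 K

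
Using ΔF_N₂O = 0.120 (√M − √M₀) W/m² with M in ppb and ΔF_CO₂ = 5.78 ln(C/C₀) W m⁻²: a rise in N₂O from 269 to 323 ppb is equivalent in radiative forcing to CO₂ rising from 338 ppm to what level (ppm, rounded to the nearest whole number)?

C ≈ 349 ppm

N₂O forcing: 0.120 × (√323 − √269) = 0.120 × (17.9722 − 16.4012) = 0.120 × 1.5710 = 0.18852 W/m².
Set 5.78 ln(C/338) = 0.18852: ln(C/338) = 0.18852/5.78 = 0.03262, so C = 338 × e^0.03262 = 338 × 1.03316 = 349.21 ppm.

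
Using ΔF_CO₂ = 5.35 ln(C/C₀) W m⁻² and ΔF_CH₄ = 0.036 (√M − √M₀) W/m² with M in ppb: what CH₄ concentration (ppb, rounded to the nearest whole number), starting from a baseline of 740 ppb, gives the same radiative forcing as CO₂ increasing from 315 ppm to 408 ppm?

CO₂ forcing: 5.35 × ln(408/315) = 5.35 × 0.258695 = 1.38402 W/m².
Set 0.036(√M − √740) = 1.38402: √M = 1.38402/0.036 + √740 = 38.4450 + 27.2029 = 65.6479.
M = (65.6479)² = 4309.65 ppb.

M ≈ 4310 ppb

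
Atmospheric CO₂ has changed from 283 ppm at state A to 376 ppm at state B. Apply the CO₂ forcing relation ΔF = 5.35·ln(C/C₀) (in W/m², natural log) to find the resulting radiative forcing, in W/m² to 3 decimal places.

ΔF = 1.520 W/m²

CO₂: 5.35 × ln(376/283) = 5.35 × ln(1.32862) = 5.35 × 0.28414 = 1.5201 W/m².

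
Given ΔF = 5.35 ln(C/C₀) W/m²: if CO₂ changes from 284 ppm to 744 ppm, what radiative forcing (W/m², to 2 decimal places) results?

ΔF = 5.15 W/m²

CO₂: 5.35 × ln(744/284) = 5.35 × ln(2.61972) = 5.35 × 0.96307 = 5.1524 W/m².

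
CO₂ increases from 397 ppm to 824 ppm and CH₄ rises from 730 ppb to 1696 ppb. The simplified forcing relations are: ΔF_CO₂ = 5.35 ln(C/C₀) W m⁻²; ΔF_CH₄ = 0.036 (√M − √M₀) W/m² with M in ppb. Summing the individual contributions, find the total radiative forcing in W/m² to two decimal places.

ΔF = 4.42 W/m²

CO₂: 5.35 × ln(824/397) = 5.35 × ln(2.07557) = 5.35 × 0.73024 = 3.9068 W/m².
CH₄: 0.036 × (√1696 − √730) = 0.036 × (41.1825 − 27.0185) = 0.036 × 14.1640 = 0.5099 W/m².
Total ΔF = 3.9068 + 0.5099 = 4.4167 W/m².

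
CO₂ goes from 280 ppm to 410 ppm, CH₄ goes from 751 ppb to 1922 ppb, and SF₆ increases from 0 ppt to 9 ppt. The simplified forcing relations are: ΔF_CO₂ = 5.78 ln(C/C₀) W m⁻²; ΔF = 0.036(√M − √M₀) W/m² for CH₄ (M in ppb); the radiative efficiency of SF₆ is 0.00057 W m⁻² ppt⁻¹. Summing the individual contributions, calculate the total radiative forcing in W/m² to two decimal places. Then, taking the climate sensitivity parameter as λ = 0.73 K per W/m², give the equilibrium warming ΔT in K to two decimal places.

CO₂: 5.78 × ln(410/280) = 5.78 × ln(1.46429) = 5.78 × 0.38137 = 2.2043 W/m².
CH₄: 0.036 × (√1922 − √751) = 0.036 × (43.8406 − 27.4044) = 0.036 × 16.4362 = 0.5917 W/m².
SF₆: ΔF = 0.00057 × (9 − 0) = 0.00057 × 9 = 0.0051 W/m².
Total ΔF = 2.2043 + 0.5917 + 0.0051 = 2.8011 W/m².
ΔT = λ ΔF = 0.73 × 2.80 = 2.0440 K.

ΔF = 2.80 W/m²; ΔT = 2.04 K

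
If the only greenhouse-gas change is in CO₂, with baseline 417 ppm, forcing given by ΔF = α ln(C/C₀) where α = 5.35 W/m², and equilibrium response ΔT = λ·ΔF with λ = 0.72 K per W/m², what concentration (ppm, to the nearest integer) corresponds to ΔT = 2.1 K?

C ≈ 719 ppm

Required forcing: ΔF = ΔT/λ = 2.1/0.72 = 2.9167 W/m².
Then ln(C/417) = ΔF/5.35 = 2.9167/5.35 = 0.54518.
So C = 417 × e^0.54518 = 417 × 1.72492 = 719.29 ppm.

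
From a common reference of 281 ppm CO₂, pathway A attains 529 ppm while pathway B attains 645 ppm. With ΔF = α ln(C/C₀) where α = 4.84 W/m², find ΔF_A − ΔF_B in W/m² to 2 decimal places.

ΔF_A − ΔF_B = -0.96 W/m²

ΔF_A = 4.84 ln(529/281) = 4.84 × 0.63263 = 3.0619 W/m².
ΔF_B = 4.84 ln(645/281) = 4.84 × 0.83090 = 4.0216 W/m².
Difference: 3.0619 − 4.0216 = -0.9597 W/m².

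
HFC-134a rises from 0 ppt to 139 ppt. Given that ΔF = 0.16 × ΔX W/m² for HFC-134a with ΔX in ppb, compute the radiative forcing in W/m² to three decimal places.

ΔF = 0.022 W/m²

HFC-134a: Δ = 139 − 0 = 139 ppt = 0.139 ppb; ΔF = 0.16 × 0.139 = 0.0222 W/m².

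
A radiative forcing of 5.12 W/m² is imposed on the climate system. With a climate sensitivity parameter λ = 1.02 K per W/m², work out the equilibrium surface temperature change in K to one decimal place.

ΔT = 5.2 K

ΔT = λ ΔF = 1.02 × 5.12 = 5.2224 K.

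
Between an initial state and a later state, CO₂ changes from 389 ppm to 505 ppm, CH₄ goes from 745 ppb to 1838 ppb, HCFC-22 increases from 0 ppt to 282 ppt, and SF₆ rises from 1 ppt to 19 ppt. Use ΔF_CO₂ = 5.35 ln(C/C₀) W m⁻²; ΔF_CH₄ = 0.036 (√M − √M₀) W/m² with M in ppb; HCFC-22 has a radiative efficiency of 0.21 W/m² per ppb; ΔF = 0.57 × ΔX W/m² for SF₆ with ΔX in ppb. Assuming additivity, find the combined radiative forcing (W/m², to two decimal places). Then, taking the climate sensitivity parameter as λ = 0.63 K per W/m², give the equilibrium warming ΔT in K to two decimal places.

CO₂: 5.35 × ln(505/389) = 5.35 × ln(1.29820) = 5.35 × 0.26098 = 1.3962 W/m².
CH₄: 0.036 × (√1838 − √745) = 0.036 × (42.8719 − 27.2947) = 0.036 × 15.5772 = 0.5608 W/m².
HCFC-22: Δ = 282 − 0 = 282 ppt = 0.282 ppb; ΔF = 0.21 × 0.282 = 0.0592 W/m².
SF₆: Δ = 19 − 1 = 18 ppt = 0.018 ppb; ΔF = 0.57 × 0.018 = 0.0103 W/m².
Total ΔF = 1.3962 + 0.5608 + 0.0592 + 0.0103 = 2.0265 W/m².
ΔT = λ ΔF = 0.63 × 2.03 = 1.2789 K.

ΔF = 2.03 W/m²; ΔT = 1.28 K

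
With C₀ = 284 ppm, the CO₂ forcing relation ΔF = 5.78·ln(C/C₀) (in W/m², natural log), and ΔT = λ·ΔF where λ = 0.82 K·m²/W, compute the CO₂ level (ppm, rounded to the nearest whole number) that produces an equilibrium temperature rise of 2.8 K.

C ≈ 513 ppm

Required forcing: ΔF = ΔT/λ = 2.8/0.82 = 3.4146 W/m².
Then ln(C/284) = ΔF/5.78 = 3.4146/5.78 = 0.59076.
So C = 284 × e^0.59076 = 284 × 1.80536 = 512.72 ppm.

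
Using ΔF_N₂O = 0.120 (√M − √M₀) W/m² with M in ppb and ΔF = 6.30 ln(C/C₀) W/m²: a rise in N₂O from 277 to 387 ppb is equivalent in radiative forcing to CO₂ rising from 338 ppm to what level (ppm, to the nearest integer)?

N₂O forcing: 0.120 × (√387 − √277) = 0.120 × (19.6723 − 16.6433) = 0.120 × 3.0290 = 0.36348 W/m².
Set 6.30 ln(C/338) = 0.36348: ln(C/338) = 0.36348/6.30 = 0.05770, so C = 338 × e^0.05770 = 338 × 1.05940 = 358.08 ppm.

C ≈ 358 ppm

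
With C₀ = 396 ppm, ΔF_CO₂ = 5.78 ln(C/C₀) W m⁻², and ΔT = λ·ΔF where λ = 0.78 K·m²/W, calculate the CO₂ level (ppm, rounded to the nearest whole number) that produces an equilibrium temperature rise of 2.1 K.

Required forcing: ΔF = ΔT/λ = 2.1/0.78 = 2.6923 W/m².
Then ln(C/396) = ΔF/5.78 = 2.6923/5.78 = 0.46580.
So C = 396 × e^0.46580 = 396 × 1.59329 = 630.94 ppm.

C ≈ 631 ppm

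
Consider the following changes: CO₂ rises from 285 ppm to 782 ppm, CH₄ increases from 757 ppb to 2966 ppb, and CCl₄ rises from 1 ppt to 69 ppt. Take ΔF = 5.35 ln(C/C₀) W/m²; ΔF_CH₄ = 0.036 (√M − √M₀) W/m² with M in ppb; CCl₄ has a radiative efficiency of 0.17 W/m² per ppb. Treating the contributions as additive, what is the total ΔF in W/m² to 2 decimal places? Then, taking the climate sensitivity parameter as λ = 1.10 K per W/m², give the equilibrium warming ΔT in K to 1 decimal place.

ΔF = 6.38 W/m²; ΔT = 7.0 K

CO₂: 5.35 × ln(782/285) = 5.35 × ln(2.74386) = 5.35 × 1.00937 = 5.4001 W/m².
CH₄: 0.036 × (√2966 − √757) = 0.036 × (54.4610 − 27.5136) = 0.036 × 26.9474 = 0.9701 W/m².
CCl₄: Δ = 69 − 1 = 68 ppt = 0.068 ppb; ΔF = 0.17 × 0.068 = 0.0116 W/m².
Total ΔF = 5.4001 + 0.9701 + 0.0116 = 6.3818 W/m².
ΔT = λ ΔF = 1.10 × 6.38 = 7.0180 K.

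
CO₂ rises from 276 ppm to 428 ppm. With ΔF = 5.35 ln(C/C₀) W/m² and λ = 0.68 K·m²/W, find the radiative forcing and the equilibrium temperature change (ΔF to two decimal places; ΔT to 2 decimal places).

CO₂: 5.35 × ln(428/276) = 5.35 × ln(1.55072) = 5.35 × 0.43872 = 2.3472 W/m².
ΔT = λ ΔF = 0.68 × 2.35 = 1.5980 K.

ΔF = 2.35 W/m²; ΔT = 1.60 K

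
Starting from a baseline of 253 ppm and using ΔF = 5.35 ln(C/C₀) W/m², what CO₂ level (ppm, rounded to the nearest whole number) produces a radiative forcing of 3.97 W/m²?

Set 5.35 ln(C/253) = 3.97, so ln(C/253) = 3.97/5.35 = 0.74206.
Then C/253 = e^0.74206 = 2.10026, giving C = 253 × 2.10026 = 531.37 ppm.

C ≈ 531 ppm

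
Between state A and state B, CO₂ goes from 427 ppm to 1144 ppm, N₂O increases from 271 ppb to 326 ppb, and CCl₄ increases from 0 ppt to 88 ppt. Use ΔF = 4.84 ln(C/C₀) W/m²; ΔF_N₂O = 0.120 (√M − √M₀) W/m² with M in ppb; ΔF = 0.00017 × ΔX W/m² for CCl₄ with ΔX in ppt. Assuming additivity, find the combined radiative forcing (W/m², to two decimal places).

CO₂: 4.84 × ln(1144/427) = 4.84 × ln(2.67916) = 4.84 × 0.98550 = 4.7698 W/m².
N₂O: 0.120 × (√326 − √271) = 0.120 × (18.0555 − 16.4621) = 0.120 × 1.5934 = 0.1912 W/m².
CCl₄: ΔF = 0.00017 × (88 − 0) = 0.00017 × 88 = 0.0150 W/m².
Total ΔF = 4.7698 + 0.1912 + 0.0150 = 4.9760 W/m².

ΔF = 4.98 W/m²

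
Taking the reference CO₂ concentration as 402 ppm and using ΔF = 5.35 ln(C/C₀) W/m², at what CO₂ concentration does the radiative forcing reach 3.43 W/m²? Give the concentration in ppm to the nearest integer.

C ≈ 763 ppm

Set 5.35 ln(C/402) = 3.43, so ln(C/402) = 3.43/5.35 = 0.64112.
Then C/402 = e^0.64112 = 1.89861, giving C = 402 × 1.89861 = 763.24 ppm.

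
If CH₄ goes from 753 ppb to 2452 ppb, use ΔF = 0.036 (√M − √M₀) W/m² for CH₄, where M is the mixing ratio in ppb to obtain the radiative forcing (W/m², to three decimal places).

ΔF = 0.795 W/m²

CH₄: 0.036 × (√2452 − √753) = 0.036 × (49.5177 − 27.4408) = 0.036 × 22.0769 = 0.7948 W/m².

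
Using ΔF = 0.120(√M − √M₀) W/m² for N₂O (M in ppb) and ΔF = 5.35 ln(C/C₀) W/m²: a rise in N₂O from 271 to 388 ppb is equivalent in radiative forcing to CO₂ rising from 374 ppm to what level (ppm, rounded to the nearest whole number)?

N₂O forcing: 0.120 × (√388 − √271) = 0.120 × (19.6977 − 16.4621) = 0.120 × 3.2356 = 0.38827 W/m².
Set 5.35 ln(C/374) = 0.38827: ln(C/374) = 0.38827/5.35 = 0.07257, so C = 374 × e^0.07257 = 374 × 1.07527 = 402.15 ppm.

C ≈ 402 ppm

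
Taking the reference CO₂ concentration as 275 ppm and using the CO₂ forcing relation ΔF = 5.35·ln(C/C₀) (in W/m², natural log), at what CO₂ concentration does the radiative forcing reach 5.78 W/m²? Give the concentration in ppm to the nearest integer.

C ≈ 810 ppm

Set 5.35 ln(C/275) = 5.78, so ln(C/275) = 5.78/5.35 = 1.08037.
Then C/275 = e^1.08037 = 2.94577, giving C = 275 × 2.94577 = 810.09 ppm.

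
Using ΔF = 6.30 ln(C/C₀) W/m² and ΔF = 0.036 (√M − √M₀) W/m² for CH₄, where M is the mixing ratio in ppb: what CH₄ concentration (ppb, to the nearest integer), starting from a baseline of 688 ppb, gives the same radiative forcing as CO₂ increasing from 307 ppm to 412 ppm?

CO₂ forcing: 6.30 × ln(412/307) = 6.30 × 0.294176 = 1.85331 W/m².
Set 0.036(√M − √688) = 1.85331: √M = 1.85331/0.036 + √688 = 51.4808 + 26.2298 = 77.7106.
M = (77.7106)² = 6038.94 ppb.

M ≈ 6039 ppb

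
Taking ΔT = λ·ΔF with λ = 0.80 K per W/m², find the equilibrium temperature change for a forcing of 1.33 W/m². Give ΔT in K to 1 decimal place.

ΔT = 1.1 K

ΔT = λ ΔF = 0.80 × 1.33 = 1.0640 K.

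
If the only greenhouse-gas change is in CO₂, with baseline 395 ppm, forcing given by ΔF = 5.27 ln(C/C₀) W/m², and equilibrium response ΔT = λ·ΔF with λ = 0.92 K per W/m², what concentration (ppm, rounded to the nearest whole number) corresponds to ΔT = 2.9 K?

Required forcing: ΔF = ΔT/λ = 2.9/0.92 = 3.1522 W/m².
Then ln(C/395) = ΔF/5.27 = 3.1522/5.27 = 0.59814.
So C = 395 × e^0.59814 = 395 × 1.81873 = 718.40 ppm.

C ≈ 718 ppm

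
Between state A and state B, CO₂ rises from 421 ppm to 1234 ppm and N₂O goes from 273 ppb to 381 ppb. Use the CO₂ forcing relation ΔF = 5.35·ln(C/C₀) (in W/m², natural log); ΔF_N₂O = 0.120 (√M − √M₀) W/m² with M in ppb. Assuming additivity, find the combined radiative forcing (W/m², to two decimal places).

ΔF = 6.11 W/m²

CO₂: 5.35 × ln(1234/421) = 5.35 × ln(2.93112) = 5.35 × 1.07538 = 5.7533 W/m².
N₂O: 0.120 × (√381 − √273) = 0.120 × (19.5192 − 16.5227) = 0.120 × 2.9965 = 0.3596 W/m².
Total ΔF = 5.7533 + 0.3596 = 6.1129 W/m².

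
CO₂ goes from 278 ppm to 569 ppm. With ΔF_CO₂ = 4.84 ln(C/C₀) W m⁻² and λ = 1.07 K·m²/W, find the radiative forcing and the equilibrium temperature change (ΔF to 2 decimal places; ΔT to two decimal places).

CO₂: 4.84 × ln(569/278) = 4.84 × ln(2.04676) = 4.84 × 0.71626 = 3.4667 W/m².
ΔT = λ ΔF = 1.07 × 3.47 = 3.7129 K.

ΔF = 3.47 W/m²; ΔT = 3.71 K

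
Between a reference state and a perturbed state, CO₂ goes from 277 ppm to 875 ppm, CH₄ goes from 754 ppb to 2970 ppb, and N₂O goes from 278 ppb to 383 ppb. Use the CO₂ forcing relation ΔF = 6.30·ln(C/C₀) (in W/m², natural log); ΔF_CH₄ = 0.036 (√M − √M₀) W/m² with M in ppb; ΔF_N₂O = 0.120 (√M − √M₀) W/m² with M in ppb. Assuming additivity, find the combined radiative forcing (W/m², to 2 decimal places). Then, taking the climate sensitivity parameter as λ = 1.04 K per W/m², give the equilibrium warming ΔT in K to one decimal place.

CO₂: 6.30 × ln(875/277) = 6.30 × ln(3.15884) = 6.30 × 1.15020 = 7.2463 W/m².
CH₄: 0.036 × (√2970 − √754) = 0.036 × (54.4977 − 27.4591) = 0.036 × 27.0386 = 0.9734 W/m².
N₂O: 0.120 × (√383 − √278) = 0.120 × (19.5704 − 16.6733) = 0.120 × 2.8971 = 0.3477 W/m².
Total ΔF = 7.2463 + 0.9734 + 0.3477 = 8.5674 W/m².
ΔT = λ ΔF = 1.04 × 8.57 = 8.9128 K.

ΔF = 8.57 W/m²; ΔT = 8.9 K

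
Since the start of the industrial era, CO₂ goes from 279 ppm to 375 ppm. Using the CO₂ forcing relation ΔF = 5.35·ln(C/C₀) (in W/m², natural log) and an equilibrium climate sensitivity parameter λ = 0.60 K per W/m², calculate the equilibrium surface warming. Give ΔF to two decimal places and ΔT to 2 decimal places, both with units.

ΔF = 1.58 W/m²; ΔT = 0.95 K

CO₂: 5.35 × ln(375/279) = 5.35 × ln(1.34409) = 5.35 × 0.29572 = 1.5821 W/m².
ΔT = λ ΔF = 0.60 × 1.58 = 0.9480 K.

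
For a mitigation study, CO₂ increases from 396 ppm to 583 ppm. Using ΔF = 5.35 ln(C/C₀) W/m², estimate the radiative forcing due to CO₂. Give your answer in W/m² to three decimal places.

CO₂ absorption bands are partially saturated, so forcing scales with the logarithm of the concentration ratio.
CO₂: 5.35 × ln(583/396) = 5.35 × ln(1.47222) = 5.35 × 0.38677 = 2.0692 W/m².

ΔF = 2.069 W/m²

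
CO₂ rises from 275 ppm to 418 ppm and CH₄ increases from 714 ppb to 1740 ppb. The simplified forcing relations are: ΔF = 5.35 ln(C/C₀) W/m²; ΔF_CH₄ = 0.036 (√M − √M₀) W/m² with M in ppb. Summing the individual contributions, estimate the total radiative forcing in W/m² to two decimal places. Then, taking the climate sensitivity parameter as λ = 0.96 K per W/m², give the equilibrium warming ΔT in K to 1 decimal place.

CO₂: 5.35 × ln(418/275) = 5.35 × ln(1.52000) = 5.35 × 0.41871 = 2.2401 W/m².
CH₄: 0.036 × (√1740 − √714) = 0.036 × (41.7133 − 26.7208) = 0.036 × 14.9925 = 0.5397 W/m².
Total ΔF = 2.2401 + 0.5397 = 2.7798 W/m².
ΔT = λ ΔF = 0.96 × 2.78 = 2.6688 K.

ΔF = 2.78 W/m²; ΔT = 2.7 K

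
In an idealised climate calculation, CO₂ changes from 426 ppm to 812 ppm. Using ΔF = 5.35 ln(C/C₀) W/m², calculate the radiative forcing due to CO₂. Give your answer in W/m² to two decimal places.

ΔF = 3.45 W/m²

CO₂: 5.35 × ln(812/426) = 5.35 × ln(1.90610) = 5.35 × 0.64506 = 3.4511 W/m².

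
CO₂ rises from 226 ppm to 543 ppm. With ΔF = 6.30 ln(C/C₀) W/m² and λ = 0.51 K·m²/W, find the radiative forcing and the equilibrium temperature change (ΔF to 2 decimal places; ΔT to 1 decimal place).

CO₂: 6.30 × ln(543/226) = 6.30 × ln(2.40265) = 6.30 × 0.87657 = 5.5224 W/m².
ΔT = λ ΔF = 0.51 × 5.52 = 2.8152 K.

ΔF = 5.52 W/m²; ΔT = 2.8 K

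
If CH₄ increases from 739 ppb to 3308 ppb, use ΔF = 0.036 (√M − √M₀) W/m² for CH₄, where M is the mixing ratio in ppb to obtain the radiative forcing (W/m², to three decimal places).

CH₄: 0.036 × (√3308 − √739) = 0.036 × (57.5152 − 27.1846) = 0.036 × 30.3306 = 1.0919 W/m².

ΔF = 1.092 W/m²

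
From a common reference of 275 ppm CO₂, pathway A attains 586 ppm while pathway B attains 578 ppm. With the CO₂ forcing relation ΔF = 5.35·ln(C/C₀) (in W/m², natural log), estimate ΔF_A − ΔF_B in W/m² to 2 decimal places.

ΔF_A − ΔF_B = 0.07 W/m²

ΔF_A = 5.35 ln(586/275) = 5.35 × 0.75655 = 4.0475 W/m².
ΔF_B = 5.35 ln(578/275) = 5.35 × 0.74280 = 3.9740 W/m².
Difference: 4.0475 − 3.9740 = 0.0735 W/m².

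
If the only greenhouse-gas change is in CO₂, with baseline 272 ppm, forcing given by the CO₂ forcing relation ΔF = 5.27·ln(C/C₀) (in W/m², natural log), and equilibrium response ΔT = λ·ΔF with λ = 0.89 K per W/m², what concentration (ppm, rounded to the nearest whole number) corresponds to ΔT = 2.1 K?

C ≈ 426 ppm

Required forcing: ΔF = ΔT/λ = 2.1/0.89 = 2.3596 W/m².
Then ln(C/272) = ΔF/5.27 = 2.3596/5.27 = 0.44774.
So C = 272 × e^0.44774 = 272 × 1.56477 = 425.62 ppm.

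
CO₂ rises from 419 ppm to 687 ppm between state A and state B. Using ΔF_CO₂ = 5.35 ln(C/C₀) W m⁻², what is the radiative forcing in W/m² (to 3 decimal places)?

ΔF = 2.645 W/m²

CO₂: 5.35 × ln(687/419) = 5.35 × ln(1.63962) = 5.35 × 0.49446 = 2.6454 W/m².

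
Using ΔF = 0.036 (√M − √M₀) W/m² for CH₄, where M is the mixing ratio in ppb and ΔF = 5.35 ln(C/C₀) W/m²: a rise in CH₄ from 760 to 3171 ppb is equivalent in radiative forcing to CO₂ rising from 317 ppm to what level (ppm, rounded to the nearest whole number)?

C ≈ 385 ppm

CH₄ forcing: 0.036 × (√3171 − √760) = 0.036 × (56.3116 − 27.5681) = 0.036 × 28.7435 = 1.03477 W/m².
Set 5.35 ln(C/317) = 1.03477: ln(C/317) = 1.03477/5.35 = 0.19341, so C = 317 × e^0.19341 = 317 × 1.21338 = 384.64 ppm.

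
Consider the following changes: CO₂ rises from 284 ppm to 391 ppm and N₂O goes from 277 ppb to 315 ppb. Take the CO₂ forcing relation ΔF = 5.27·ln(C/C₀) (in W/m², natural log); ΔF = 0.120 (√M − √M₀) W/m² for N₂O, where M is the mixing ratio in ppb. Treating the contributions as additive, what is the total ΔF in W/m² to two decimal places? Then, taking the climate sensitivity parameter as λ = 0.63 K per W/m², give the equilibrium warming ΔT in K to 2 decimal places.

ΔF = 1.82 W/m²; ΔT = 1.15 K

CO₂: 5.27 × ln(391/284) = 5.27 × ln(1.37676) = 5.27 × 0.31973 = 1.6850 W/m².
N₂O: 0.120 × (√315 − √277) = 0.120 × (17.7482 − 16.6433) = 0.120 × 1.1049 = 0.1326 W/m².
Total ΔF = 1.6850 + 0.1326 = 1.8176 W/m².
ΔT = λ ΔF = 0.63 × 1.82 = 1.1466 K.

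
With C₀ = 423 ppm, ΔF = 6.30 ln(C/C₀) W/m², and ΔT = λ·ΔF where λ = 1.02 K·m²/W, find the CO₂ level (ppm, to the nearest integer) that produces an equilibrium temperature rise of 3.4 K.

Required forcing: ΔF = ΔT/λ = 3.4/1.02 = 3.3333 W/m².
Then ln(C/423) = ΔF/6.30 = 3.3333/6.30 = 0.52910.
So C = 423 × e^0.52910 = 423 × 1.69740 = 718.00 ppm.

C ≈ 718 ppm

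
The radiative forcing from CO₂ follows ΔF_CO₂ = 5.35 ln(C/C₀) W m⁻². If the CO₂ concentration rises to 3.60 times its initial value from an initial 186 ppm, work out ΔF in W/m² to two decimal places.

ΔF = 5.35 × ln(3.60) = 5.35 × 1.28093 = 6.8530 W/m².

ΔF = 6.85 W/m²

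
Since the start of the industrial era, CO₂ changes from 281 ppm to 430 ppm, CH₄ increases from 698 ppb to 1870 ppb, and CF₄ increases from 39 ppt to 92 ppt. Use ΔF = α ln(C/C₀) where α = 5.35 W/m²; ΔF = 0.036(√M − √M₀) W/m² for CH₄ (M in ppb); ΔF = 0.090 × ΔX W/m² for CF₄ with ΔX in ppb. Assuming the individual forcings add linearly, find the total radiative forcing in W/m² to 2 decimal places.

ΔF = 2.89 W/m²

CO₂: 5.35 × ln(430/281) = 5.35 × ln(1.53025) = 5.35 × 0.42543 = 2.2761 W/m².
CH₄: 0.036 × (√1870 − √698) = 0.036 × (43.2435 − 26.4197) = 0.036 × 16.8238 = 0.6057 W/m².
CF₄: Δ = 92 − 39 = 53 ppt = 0.053 ppb; ΔF = 0.090 × 0.053 = 0.0048 W/m².
Total ΔF = 2.2761 + 0.6057 + 0.0048 = 2.8866 W/m².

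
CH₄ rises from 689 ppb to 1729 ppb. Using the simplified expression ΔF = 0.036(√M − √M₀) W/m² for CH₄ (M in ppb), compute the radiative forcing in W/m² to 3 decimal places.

ΔF = 0.552 W/m²

CH₄: 0.036 × (√1729 − √689) = 0.036 × (41.5812 − 26.2488) = 0.036 × 15.3324 = 0.5520 W/m².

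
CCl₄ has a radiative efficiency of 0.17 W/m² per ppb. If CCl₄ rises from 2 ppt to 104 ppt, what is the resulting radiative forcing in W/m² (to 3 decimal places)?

CCl₄: Δ = 104 − 2 = 102 ppt = 0.102 ppb; ΔF = 0.17 × 0.102 = 0.0173 W/m².

ΔF = 0.017 W/m²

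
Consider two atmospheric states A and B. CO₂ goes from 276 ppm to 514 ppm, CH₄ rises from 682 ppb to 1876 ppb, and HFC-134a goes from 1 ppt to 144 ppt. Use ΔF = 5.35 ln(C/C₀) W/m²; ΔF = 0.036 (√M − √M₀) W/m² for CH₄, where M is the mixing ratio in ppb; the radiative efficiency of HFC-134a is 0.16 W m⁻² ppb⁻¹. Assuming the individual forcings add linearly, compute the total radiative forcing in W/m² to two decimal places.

ΔF = 3.97 W/m²

CO₂: 5.35 × ln(514/276) = 5.35 × ln(1.86232) = 5.35 × 0.62182 = 3.3267 W/m².
CH₄: 0.036 × (√1876 − √682) = 0.036 × (43.3128 − 26.1151) = 0.036 × 17.1977 = 0.6191 W/m².
HFC-134a: Δ = 144 − 1 = 143 ppt = 0.143 ppb; ΔF = 0.16 × 0.143 = 0.0229 W/m².
Total ΔF = 3.3267 + 0.6191 + 0.0229 = 3.9687 W/m².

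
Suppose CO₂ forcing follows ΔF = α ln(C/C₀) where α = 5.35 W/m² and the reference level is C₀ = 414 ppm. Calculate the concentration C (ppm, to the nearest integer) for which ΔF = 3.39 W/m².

C ≈ 780 ppm

Set 5.35 ln(C/414) = 3.39, so ln(C/414) = 3.39/5.35 = 0.63364.
Then C/414 = e^0.63364 = 1.88446, giving C = 414 × 1.88446 = 780.17 ppm.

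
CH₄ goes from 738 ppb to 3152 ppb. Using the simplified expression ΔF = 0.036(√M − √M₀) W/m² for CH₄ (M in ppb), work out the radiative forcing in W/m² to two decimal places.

ΔF = 1.04 W/m²

CH₄: 0.036 × (√3152 − √738) = 0.036 × (56.1427 − 27.1662) = 0.036 × 28.9765 = 1.0432 W/m².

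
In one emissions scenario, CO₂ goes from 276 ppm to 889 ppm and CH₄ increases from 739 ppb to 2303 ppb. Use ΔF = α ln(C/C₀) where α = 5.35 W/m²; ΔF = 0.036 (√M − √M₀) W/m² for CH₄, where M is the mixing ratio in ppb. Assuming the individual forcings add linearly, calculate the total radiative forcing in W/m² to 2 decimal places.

CO₂: 5.35 × ln(889/276) = 5.35 × ln(3.22101) = 5.35 × 1.16969 = 6.2578 W/m².
CH₄: 0.036 × (√2303 − √739) = 0.036 × (47.9896 − 27.1846) = 0.036 × 20.8050 = 0.7490 W/m².
Total ΔF = 6.2578 + 0.7490 = 7.0068 W/m².

ΔF = 7.01 W/m²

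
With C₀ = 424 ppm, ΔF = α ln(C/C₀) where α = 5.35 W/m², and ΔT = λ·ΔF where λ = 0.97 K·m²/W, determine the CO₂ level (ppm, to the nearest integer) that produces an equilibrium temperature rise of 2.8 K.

C ≈ 727 ppm

Required forcing: ΔF = ΔT/λ = 2.8/0.97 = 2.8866 W/m².
Then ln(C/424) = ΔF/5.35 = 2.8866/5.35 = 0.53955.
So C = 424 × e^0.53955 = 424 × 1.71523 = 727.26 ppm.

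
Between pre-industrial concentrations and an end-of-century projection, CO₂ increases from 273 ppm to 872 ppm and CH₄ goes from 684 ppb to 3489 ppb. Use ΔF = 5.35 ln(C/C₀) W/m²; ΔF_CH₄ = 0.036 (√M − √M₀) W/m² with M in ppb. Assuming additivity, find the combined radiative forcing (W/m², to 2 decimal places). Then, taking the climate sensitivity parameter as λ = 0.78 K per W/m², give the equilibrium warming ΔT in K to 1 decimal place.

CO₂: 5.35 × ln(872/273) = 5.35 × ln(3.19414) = 5.35 × 1.16132 = 6.2131 W/m².
CH₄: 0.036 × (√3489 − √684) = 0.036 × (59.0678 − 26.1534) = 0.036 × 32.9144 = 1.1849 W/m².
Total ΔF = 6.2131 + 1.1849 = 7.3980 W/m².
ΔT = λ ΔF = 0.78 × 7.40 = 5.7720 K.

ΔF = 7.40 W/m²; ΔT = 5.8 K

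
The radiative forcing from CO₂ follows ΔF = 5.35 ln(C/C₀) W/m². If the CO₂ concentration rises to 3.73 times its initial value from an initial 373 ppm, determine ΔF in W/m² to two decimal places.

ΔF = 5.35 × ln(3.73) = 5.35 × 1.31641 = 7.0428 W/m².

ΔF = 7.04 W/m²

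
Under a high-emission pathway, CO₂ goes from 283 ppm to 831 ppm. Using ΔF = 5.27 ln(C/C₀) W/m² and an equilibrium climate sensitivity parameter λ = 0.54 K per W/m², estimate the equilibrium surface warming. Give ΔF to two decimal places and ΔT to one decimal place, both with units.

ΔF = 5.68 W/m²; ΔT = 3.1 K

CO₂: 5.27 × ln(831/283) = 5.27 × ln(2.93640) = 5.27 × 1.07718 = 5.6767 W/m².
ΔT = λ ΔF = 0.54 × 5.68 = 3.0672 K.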